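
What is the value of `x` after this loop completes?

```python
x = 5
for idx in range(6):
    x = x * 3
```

Multiply by 3, 6 times: 5 * 3^6 = 3645
`x` takes the values: 5 → 15 → 45 → 135 → 405 → 1215 → 3645

Answer: 3645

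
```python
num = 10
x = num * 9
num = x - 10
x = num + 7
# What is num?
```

Trace:
`num = 10` → num = 10
`x = num * 9` → x = 90
`num = x - 10` → num = 80
`x = num + 7` → x = 87
So num = 80

Answer: 80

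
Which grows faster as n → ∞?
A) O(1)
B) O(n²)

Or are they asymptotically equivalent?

O(1) vs O(n²): Higher order terms dominate.

Answer: B) O(n²) grows faster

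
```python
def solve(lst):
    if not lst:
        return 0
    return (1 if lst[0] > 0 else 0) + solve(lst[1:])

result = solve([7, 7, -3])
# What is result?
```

Count of positive elements in [7, 7, -3] = 2

Answer: 2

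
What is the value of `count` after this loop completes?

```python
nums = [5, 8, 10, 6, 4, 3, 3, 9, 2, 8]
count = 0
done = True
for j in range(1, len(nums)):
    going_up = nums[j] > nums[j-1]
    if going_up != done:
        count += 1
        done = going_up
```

Count direction changes in [5, 8, 10, 6, 4, 3, 3, 9, 2, 8]
`count` takes the values: 0 → 1 → 2 → 3 → 4

Answer: 4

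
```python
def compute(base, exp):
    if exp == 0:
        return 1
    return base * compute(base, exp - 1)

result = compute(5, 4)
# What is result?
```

compute(5, 4) = 5 * 5 * 5 * 5 = 625

Answer: 625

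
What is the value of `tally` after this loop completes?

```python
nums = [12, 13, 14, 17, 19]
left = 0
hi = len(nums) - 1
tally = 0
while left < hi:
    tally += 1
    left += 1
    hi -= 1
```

Iterations until pointers meet (list length 5)
`tally` takes the values: 0 → 1 → 2

Answer: 2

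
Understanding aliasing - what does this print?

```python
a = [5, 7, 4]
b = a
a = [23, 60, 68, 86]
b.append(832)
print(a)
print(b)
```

Key concept: rebinding vs mutation: a is rebound to a new list, b still points at the original.
Step by step:
`a = [5, 7, 4]` → a = [5, 7, 4]
`b = a` → b = [5, 7, 4] (same object as a)
`a = [23, 60, 68, 86]` → a = [23, 60, 68, 86]
`b.append(832)` → b = [5, 7, 4, 832]
`print(a)` → prints [23, 60, 68, 86]
`print(b)` → prints [5, 7, 4, 832]

Answer:
[23, 60, 68, 86]
[5, 7, 4, 832]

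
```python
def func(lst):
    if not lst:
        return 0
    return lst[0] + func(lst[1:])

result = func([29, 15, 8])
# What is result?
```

29 + 15 + 8 + 0 = 52

Answer: 52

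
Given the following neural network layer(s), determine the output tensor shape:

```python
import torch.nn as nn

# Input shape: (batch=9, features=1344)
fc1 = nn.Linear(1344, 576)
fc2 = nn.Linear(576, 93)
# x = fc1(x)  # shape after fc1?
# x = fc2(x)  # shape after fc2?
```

Input: (9, 1344) -> after fc1: (9, 576) -> Output: (9, 93)

Answer: (9, 93)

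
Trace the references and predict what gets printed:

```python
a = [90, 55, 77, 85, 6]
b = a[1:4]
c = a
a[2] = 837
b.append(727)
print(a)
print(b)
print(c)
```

Key concept: slice vs alias.
Step by step:
`a = [90, 55, 77, 85, 6]` → a = [90, 55, 77, 85, 6]
`b = a[1:4]` → b = [55, 77, 85]
`c = a` → c = [90, 55, 77, 85, 6] (same object as a)
`a[2] = 837` → a = [90, 55, 837, 85, 6] (same object as c); c = [90, 55, 837, 85, 6] (same object as a)
`b.append(727)` → b = [55, 77, 85, 727]
`print(a)` → prints [90, 55, 837, 85, 6]
`print(b)` → prints [55, 77, 85, 727]
`print(c)` → prints [90, 55, 837, 85, 6]

Answer:
[90, 55, 837, 85, 6]
[55, 77, 85, 727]
[90, 55, 837, 85, 6]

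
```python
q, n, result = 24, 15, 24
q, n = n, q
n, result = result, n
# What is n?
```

Trace:
`q, n, result = 24, 15, 24` → q = 24; n = 15; result = 24
`q, n = n, q` → q = 15; n = 24
`n, result = result, n` → n = 24; result = 24
So n = 24

Answer: 24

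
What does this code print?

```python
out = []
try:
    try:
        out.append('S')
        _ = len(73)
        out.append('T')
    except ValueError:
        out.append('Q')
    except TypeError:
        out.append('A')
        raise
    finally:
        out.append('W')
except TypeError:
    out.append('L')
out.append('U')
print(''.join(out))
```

Execution trace: 'S' (inner try body) → 'A' (inner except TypeError) → 'W' (inner finally) → 'L' (outer except TypeError) → 'U' (after the try/except). Output: SAWLU

Answer: SAWLU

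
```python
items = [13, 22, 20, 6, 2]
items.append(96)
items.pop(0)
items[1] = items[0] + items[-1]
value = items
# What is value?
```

Trace:
`items = [13, 22, 20, 6, 2]` → items = [13, 22, 20, 6, 2]
`items.append(96)` → items = [13, 22, 20, 6, 2, 96]
`items.pop(0)` → items = [22, 20, 6, 2, 96]
`items[1] = items[0] + items[-1]` → items = [22, 118, 6, 2, 96]
`value = items` → value = [22, 118, 6, 2, 96]
So value = [22, 118, 6, 2, 96]

Answer: [22, 118, 6, 2, 96]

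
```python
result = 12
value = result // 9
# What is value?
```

Trace:
`result = 12` → result = 12
`value = result // 9` → value = 1
So value = 1

Answer: 1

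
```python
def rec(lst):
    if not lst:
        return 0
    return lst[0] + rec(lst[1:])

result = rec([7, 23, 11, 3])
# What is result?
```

7 + 23 + 11 + 3 + 0 = 44

Answer: 44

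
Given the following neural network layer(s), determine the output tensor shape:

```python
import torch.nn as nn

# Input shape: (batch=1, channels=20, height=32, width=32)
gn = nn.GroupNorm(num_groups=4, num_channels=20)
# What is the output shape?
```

Input: (1, 20, 32, 32) -> Output: (1, 20, 32, 32)

Answer: (1, 20, 32, 32)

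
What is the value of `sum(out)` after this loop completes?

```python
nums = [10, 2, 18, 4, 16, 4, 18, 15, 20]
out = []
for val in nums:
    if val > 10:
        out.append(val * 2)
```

Sum of doubled values > 10
`out` takes the values: [] → [36] → [36, 32] → [36, 32, 36] → [36, 32, 36, 30] → [36, 32, 36, 30, 40]
So `sum(out)` = 174

Answer: 174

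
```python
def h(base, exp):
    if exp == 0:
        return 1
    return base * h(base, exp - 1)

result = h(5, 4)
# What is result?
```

h(5, 4) = 5 * 5 * 5 * 5 = 625

Answer: 625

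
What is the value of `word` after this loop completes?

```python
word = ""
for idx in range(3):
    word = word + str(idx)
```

Concatenate digits 0 to 2
`word` takes the values: "" → "0" → "01" → "012"

Answer: "012"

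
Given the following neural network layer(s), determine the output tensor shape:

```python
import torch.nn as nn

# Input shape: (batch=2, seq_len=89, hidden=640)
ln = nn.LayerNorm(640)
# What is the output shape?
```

Input: (2, 89, 640) -> Output: (2, 89, 640)

Answer: (2, 89, 640)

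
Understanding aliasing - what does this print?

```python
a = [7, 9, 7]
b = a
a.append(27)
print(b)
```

Key concept: basic list aliasing.
Step by step:
`a = [7, 9, 7]` → a = [7, 9, 7]
`b = a` → b = [7, 9, 7] (same object as a)
`a.append(27)` → a = [7, 9, 7, 27] (same object as b); b = [7, 9, 7, 27] (same object as a)
`print(b)` → prints [7, 9, 7, 27]

Answer: [7, 9, 7, 27]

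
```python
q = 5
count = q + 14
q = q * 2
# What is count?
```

Trace:
`q = 5` → q = 5
`count = q + 14` → count = 19
`q = q * 2` → q = 10
So count = 19

Answer: 19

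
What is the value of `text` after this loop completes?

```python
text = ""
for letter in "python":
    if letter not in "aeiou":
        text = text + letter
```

Remove vowels from 'python'
`text` takes the values: "" → "p" → "py" → "pyt" → "pyth" → "pythn"

Answer: "pythn"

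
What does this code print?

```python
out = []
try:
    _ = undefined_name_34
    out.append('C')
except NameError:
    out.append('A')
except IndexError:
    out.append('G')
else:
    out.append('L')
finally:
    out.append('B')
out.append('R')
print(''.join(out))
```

Execution trace: 'A' (except NameError) → 'B' (finally) → 'R' (after the try/except). Output: ABR

Answer: ABR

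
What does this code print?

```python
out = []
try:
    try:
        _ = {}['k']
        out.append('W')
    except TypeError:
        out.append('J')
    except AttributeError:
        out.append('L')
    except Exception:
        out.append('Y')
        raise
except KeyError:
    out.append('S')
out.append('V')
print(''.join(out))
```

Execution trace: 'Y' (inner except Exception) → 'S' (outer except KeyError) → 'V' (after the try/except). Output: YSV

Answer: YSV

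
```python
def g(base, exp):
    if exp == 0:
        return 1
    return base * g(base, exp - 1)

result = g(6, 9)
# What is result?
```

g(6, 9) = 6 * 6 * 6 * 6 * 6 * 6 * 6 * 6 * 6 = 10077696

Answer: 10077696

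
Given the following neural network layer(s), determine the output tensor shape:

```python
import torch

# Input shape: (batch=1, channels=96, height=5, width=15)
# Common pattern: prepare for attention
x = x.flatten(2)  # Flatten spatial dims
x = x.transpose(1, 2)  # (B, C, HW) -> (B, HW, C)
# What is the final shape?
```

Input: (1, 96, 5, 15) -> after flatten(2): (1, 96, 75) -> Output: (1, 75, 96)

Answer: (1, 75, 96)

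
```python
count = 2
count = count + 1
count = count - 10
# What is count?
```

Trace:
`count = 2` → count = 2
`count = count + 1` → count = 3
`count = count - 10` → count = -7
So count = -7

Answer: -7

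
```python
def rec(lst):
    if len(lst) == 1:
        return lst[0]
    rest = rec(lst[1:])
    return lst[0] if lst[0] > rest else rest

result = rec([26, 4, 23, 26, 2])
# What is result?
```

Recursive max over [26, 4, 23, 26, 2] = 26

Answer: 26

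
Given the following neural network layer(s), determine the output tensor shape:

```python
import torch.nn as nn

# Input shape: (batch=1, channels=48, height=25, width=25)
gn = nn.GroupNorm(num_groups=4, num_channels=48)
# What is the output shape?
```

Input: (1, 48, 25, 25) -> Output: (1, 48, 25, 25)

Answer: (1, 48, 25, 25)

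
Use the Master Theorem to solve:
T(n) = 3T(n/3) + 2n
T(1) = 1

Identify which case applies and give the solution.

a=3, b=3, f(n)=2n. log_3(3) = 1. Since c=1 = 1, Case 2 applies: T(n) = Θ(n^log_b(a) · log n) = O(n log n).

Answer: O(n log n) - Case 2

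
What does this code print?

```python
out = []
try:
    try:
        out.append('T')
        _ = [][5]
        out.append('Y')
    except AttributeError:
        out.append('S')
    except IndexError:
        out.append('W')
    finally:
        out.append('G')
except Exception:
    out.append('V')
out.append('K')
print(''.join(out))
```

Execution trace: 'T' (inner try body) → 'W' (inner except IndexError) → 'G' (inner finally) → 'K' (after the try/except). Output: TWGK

Answer: TWGK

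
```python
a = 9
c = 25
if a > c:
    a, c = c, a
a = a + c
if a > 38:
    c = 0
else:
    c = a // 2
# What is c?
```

Trace:
`a = 9` → a = 9
`c = 25` → c = 25
`if a > c: ...` → a > c is False → no variable changes
`a = a + c` → a = 34
`if a > 38: ...` → a > 38 is False, take else branch → c = 17
So c = 17

Answer: 17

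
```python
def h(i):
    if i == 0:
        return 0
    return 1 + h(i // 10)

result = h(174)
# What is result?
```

Count of digits of 174: 3

Answer: 3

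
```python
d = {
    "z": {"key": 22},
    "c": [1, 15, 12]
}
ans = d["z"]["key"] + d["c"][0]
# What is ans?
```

Trace:
`d = { ...` → d = {'z': {'key': 22}, 'c': [1, 15, 12]}
`ans = d["z"]["key"] + d["c"][0]` → ans = 23
So ans = 23

Answer: 23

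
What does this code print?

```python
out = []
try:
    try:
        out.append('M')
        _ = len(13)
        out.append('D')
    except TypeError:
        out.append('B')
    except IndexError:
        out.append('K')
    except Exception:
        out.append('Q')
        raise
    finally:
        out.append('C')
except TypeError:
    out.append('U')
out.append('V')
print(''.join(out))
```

Execution trace: 'M' (try body) → 'B' (except TypeError) → 'C' (finally) → 'V' (after the try/except). Output: MBCV

Answer: MBCV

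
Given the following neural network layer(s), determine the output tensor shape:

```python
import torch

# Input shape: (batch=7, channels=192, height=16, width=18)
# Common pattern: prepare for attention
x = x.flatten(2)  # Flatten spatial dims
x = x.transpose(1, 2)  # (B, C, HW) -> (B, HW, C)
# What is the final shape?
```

Input: (7, 192, 16, 18) -> after flatten(2): (7, 192, 288) -> Output: (7, 288, 192)

Answer: (7, 288, 192)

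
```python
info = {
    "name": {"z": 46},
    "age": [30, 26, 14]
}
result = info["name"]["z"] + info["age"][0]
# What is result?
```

Trace:
`info = { ...` → info = {'name': {'z': 46}, 'age': [30, 26, 14]}
`result = info["name"]["z"] + info["age"][0]` → result = 76
So result = 76

Answer: 76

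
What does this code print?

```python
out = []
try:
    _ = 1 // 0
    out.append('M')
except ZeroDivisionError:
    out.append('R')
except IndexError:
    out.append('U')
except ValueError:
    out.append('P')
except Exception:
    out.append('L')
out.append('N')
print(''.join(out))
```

Execution trace: 'R' (except ZeroDivisionError) → 'N' (after the try/except). Output: RN

Answer: RN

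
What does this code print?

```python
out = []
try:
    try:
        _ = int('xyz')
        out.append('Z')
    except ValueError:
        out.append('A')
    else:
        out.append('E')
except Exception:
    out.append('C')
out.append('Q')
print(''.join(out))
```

Execution trace: 'A' (inner except ValueError) → 'Q' (after the try/except). Output: AQ

Answer: AQ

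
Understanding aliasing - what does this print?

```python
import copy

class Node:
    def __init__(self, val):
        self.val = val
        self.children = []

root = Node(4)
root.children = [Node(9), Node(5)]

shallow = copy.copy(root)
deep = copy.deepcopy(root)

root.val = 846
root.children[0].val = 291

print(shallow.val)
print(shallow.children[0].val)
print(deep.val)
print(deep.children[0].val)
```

Key concept: deep copy with custom objects.
Step by step:
`root = Node(4)` → root = Node(val=4, children=[])
`root.children = [Node(9), Node(5)]` → root = Node(val=4, children=[Node(val=9, children=[]), Node(val=5, children=[])])
`shallow = copy.copy(root)` → shallow = Node(val=4, children=[Node(val=9, children=[]), Node(val=5, children=[])])
`deep = copy.deepcopy(root)` → deep = Node(val=4, children=[Node(val=9, children=[]), Node(val=5, children=[])])
`root.val = 846` → root = Node(val=846, children=[Node(val=9, children=[]), Node(val=5, children=[])])
`root.children[0].val = 291` → root = Node(val=846, children=[Node(val=291, children=[]), Node(val=5, children=[])]); shallow = Node(val=4, children=[Node(val=291, children=[]), Node(val=5, children=[])])
`print(shallow.val)` → prints 4
`print(shallow.children[0].val)` → prints 291
`print(deep.val)` → prints 4
`print(deep.children[0].val)` → prints 9

Answer:
4
291
4
9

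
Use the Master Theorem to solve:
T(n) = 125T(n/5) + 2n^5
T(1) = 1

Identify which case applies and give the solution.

a=125, b=5, f(n)=2n^5. log_5(125) = 3. Since c=5 > 3 and the regularity condition holds (125(n/5)^5 = (125/5^5)n^5 with 125/5^5 < 1), Case 3 applies: T(n) = Θ(f(n)) = O(n^5).

Answer: O(n^5) - Case 3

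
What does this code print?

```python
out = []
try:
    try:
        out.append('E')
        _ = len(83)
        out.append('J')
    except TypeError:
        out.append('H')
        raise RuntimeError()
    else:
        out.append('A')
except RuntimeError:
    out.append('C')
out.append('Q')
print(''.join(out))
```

Execution trace: 'E' (inner try body) → 'H' (inner except TypeError) → 'C' (outer except RuntimeError) → 'Q' (after the try/except). Output: EHCQ

Answer: EHCQ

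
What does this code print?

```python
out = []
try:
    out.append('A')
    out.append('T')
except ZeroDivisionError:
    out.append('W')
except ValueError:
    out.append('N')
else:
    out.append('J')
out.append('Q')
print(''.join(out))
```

Execution trace: 'A' (try body) → 'T' (try body, no exception) → 'J' (else) → 'Q' (after the try/except). Output: ATJQ

Answer: ATJQ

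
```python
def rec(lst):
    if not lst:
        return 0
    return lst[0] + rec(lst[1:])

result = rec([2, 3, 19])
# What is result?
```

2 + 3 + 19 + 0 = 24

Answer: 24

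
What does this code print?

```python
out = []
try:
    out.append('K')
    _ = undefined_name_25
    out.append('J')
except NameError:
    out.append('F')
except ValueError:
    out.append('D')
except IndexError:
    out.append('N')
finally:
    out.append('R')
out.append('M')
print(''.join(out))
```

Execution trace: 'K' (try body) → 'F' (except NameError) → 'R' (finally) → 'M' (after the try/except). Output: KFRM

Answer: KFRM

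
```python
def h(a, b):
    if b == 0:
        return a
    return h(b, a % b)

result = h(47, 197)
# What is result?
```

h(47, 197) -> h(197, 47) -> h(47, 9) -> h(9, 2) -> h(2, 1) -> h(1, 0) -> 1

Answer: 1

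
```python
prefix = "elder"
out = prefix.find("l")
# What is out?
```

Trace:
`prefix = "elder"` → prefix = 'elder'
`out = prefix.find("l")` → out = 1
So out = 1

Answer: 1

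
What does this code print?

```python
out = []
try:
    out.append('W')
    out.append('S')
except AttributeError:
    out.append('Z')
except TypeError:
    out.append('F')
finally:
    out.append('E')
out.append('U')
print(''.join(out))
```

Execution trace: 'W' (try body) → 'S' (try body, no exception) → 'E' (finally) → 'U' (after the try/except). Output: WSEU

Answer: WSEU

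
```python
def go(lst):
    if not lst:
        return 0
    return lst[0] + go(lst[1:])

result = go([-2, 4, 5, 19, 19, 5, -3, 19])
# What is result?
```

(-2) + 4 + 5 + 19 + 19 + 5 + (-3) + 19 + 0 = 66

Answer: 66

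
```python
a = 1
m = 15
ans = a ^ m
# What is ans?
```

Trace:
`a = 1` → a = 1
`m = 15` → m = 15
`ans = a ^ m` → ans = 14
So ans = 14

Answer: 14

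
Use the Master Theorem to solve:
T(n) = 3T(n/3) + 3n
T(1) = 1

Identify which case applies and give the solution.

a=3, b=3, f(n)=3n. log_3(3) = 1. Since c=1 = 1, Case 2 applies: T(n) = Θ(n^log_b(a) · log n) = O(n log n).

Answer: O(n log n) - Case 2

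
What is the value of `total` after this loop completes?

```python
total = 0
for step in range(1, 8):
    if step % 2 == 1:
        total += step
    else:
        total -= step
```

Add odd, subtract even
`total` takes the values: 0 → 1 → -1 → 2 → -2 → 3 → -3 → 4

Answer: 4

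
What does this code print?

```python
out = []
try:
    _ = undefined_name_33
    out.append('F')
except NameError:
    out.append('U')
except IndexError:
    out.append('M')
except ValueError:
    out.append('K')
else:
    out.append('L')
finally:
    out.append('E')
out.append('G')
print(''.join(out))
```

Execution trace: 'U' (except NameError) → 'E' (finally) → 'G' (after the try/except). Output: UEG

Answer: UEG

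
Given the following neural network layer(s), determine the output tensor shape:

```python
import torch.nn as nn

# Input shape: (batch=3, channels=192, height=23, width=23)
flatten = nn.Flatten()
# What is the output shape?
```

Input: (3, 192, 23, 23) -> Output: (3, 101568)

Answer: (3, 101568)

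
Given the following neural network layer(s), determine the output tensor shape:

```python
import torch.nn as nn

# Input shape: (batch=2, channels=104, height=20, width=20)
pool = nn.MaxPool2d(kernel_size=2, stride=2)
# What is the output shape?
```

Input: (2, 104, 20, 20) -> Output: (2, 104, 10, 10)

Answer: (2, 104, 10, 10)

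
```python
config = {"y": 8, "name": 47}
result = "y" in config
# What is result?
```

Trace:
`config = {"y": 8, "name": 47}` → config = {'y': 8, 'name': 47}
`result = "y" in config` → result = True
So result = True

Answer: True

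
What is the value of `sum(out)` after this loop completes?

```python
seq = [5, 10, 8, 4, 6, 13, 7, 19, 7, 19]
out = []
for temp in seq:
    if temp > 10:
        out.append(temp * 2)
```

Sum of doubled values > 10
`out` takes the values: [] → [26] → [26, 38] → [26, 38, 38]
So `sum(out)` = 102

Answer: 102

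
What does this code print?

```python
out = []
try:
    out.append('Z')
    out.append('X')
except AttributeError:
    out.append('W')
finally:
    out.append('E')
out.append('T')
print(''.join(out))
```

Execution trace: 'Z' (try body) → 'X' (try body, no exception) → 'E' (finally) → 'T' (after the try/except). Output: ZXET

Answer: ZXET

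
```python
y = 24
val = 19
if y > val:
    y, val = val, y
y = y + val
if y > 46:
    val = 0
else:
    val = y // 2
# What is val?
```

Trace:
`y = 24` → y = 24
`val = 19` → val = 19
`if y > val: ...` → y > val is True → y = 19; val = 24
`y = y + val` → y = 43
`if y > 46: ...` → y > 46 is False, take else branch → val = 21
So val = 21

Answer: 21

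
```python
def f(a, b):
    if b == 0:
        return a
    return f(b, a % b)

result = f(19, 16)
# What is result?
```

f(19, 16) -> f(16, 3) -> f(3, 1) -> f(1, 0) -> 1

Answer: 1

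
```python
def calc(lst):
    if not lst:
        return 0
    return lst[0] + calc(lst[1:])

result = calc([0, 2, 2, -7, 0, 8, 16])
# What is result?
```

0 + 2 + 2 + (-7) + 0 + 8 + 16 + 0 = 21

Answer: 21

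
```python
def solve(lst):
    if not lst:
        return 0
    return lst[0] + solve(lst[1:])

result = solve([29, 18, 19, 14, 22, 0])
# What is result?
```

29 + 18 + 19 + 14 + 22 + 0 + 0 = 102

Answer: 102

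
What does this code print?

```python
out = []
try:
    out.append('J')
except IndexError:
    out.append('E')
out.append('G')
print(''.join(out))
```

Execution trace: 'J' (try body, no exception) → 'G' (after the try/except). Output: JG

Answer: JG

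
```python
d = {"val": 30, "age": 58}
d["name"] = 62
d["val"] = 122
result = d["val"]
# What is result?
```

Trace:
`d = {"val": 30, "age": 58}` → d = {'val': 30, 'age': 58}
`d["name"] = 62` → d = {'val': 30, 'age': 58, 'name': 62}
`d["val"] = 122` → d = {'val': 122, 'age': 58, 'name': 62}
`result = d["val"]` → result = 122
So result = 122

Answer: 122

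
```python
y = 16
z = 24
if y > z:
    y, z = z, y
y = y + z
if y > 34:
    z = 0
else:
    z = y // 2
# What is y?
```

Trace:
`y = 16` → y = 16
`z = 24` → z = 24
`if y > z: ...` → y > z is False → no variable changes
`y = y + z` → y = 40
`if y > 34: ...` → y > 34 is True → z = 0
So y = 40

Answer: 40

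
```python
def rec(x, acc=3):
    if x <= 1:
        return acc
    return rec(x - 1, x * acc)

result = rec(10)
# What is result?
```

Accumulator trace (n, acc): (10, 3) -> (9, 30) -> (8, 270) -> (7, 2160) -> (6, 15120) -> (5, 90720) -> (4, 453600) -> (3, 1814400) -> (2, 5443200) -> (1, 10886400) -> return 10886400

Answer: 10886400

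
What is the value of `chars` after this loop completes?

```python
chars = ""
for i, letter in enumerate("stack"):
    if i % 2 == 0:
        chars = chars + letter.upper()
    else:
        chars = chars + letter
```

Uppercase even positions in 'stack'
`chars` takes the values: "" → "S" → "St" → "StA" → "StAc" → "StAcK"

Answer: "StAcK"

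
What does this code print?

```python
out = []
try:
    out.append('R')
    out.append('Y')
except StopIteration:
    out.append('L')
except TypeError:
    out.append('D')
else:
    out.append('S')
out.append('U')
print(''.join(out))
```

Execution trace: 'R' (try body) → 'Y' (try body, no exception) → 'S' (else) → 'U' (after the try/except). Output: RYSU

Answer: RYSU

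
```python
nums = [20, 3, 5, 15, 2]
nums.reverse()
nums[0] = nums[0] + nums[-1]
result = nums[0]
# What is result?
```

Trace:
`nums = [20, 3, 5, 15, 2]` → nums = [20, 3, 5, 15, 2]
`nums.reverse()` → nums = [2, 15, 5, 3, 20]
`nums[0] = nums[0] + nums[-1]` → nums = [22, 15, 5, 3, 20]
`result = nums[0]` → result = 22
So result = 22

Answer: 22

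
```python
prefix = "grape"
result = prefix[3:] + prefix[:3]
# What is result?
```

Trace:
`prefix = "grape"` → prefix = 'grape'
`result = prefix[3:] + prefix[:3]` → result = 'pegra'
So result = 'pegra'

Answer: 'pegra'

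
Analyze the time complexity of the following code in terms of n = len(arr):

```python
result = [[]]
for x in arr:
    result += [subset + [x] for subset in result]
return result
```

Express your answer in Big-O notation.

This is subset (power-set) generation — 2^n subsets, each materialised as a list of up to n elements. Time complexity: O(n · 2^n).

Answer: O(n · 2^n)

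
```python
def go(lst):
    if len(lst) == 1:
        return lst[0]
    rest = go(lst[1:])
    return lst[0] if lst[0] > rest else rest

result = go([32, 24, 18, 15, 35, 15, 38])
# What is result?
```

Recursive max over [32, 24, 18, 15, 35, 15, 38] = 38

Answer: 38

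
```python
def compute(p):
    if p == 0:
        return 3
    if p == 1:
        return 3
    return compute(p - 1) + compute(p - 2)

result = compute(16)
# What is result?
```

Build up from base cases: compute(0)=3, compute(1)=3, compute(2)=6, compute(3)=9, compute(4)=15, compute(5)=24, compute(6)=39, ..., compute(16)=4791

Answer: 4791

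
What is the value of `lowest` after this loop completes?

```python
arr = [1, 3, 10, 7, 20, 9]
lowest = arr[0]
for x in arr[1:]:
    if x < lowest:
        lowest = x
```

Minimum of [1, 3, 10, 7, 20, 9]
`lowest` takes the values: 1

Answer: 1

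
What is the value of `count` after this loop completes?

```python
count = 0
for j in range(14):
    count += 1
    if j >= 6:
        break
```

Loop breaks when j reaches 6, count is 7
`count` takes the values: 0 → 1 → 2 → 3 → 4 → 5 → 6 → 7

Answer: 7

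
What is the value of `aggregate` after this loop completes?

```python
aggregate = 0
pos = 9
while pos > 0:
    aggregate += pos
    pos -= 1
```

Sum 9 down to 1
`aggregate` takes the values: 0 → 9 → 17 → 24 → 30 → 35 → 39 → 42 → 44 → 45

Answer: 45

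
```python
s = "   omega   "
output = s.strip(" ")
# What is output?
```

Trace:
`s = "   omega   "` → s = '   omega   '
`output = s.strip(" ")` → output = 'omega'
So output = 'omega'

Answer: 'omega'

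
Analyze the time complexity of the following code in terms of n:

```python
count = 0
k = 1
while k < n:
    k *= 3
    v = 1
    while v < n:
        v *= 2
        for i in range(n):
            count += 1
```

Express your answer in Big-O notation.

Each loop level contributes: log n × log n × n. Multiplying the contributions gives O(n log² n).

Answer: O(n log² n)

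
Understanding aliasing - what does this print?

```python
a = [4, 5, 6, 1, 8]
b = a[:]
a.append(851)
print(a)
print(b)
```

Key concept: slice [:] creates copy.
Step by step:
`a = [4, 5, 6, 1, 8]` → a = [4, 5, 6, 1, 8]
`b = a[:]` → b = [4, 5, 6, 1, 8]
`a.append(851)` → a = [4, 5, 6, 1, 8, 851]
`print(a)` → prints [4, 5, 6, 1, 8, 851]
`print(b)` → prints [4, 5, 6, 1, 8]

Answer:
[4, 5, 6, 1, 8, 851]
[4, 5, 6, 1, 8]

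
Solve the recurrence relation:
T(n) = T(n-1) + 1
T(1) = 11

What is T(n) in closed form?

Unrolling: T(n) = T(1) + 1·(n-1) = 11 + 1(n-1) = n + 10.

Answer: T(n) = n + 10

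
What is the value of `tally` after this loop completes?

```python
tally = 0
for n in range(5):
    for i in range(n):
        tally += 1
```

Triangle number: 0+1+2+...+4
`tally` takes the values: 0 → 1 → 2 → 3 → 4 → 5 → 6 → 7 → 8 → 9 → 10

Answer: 10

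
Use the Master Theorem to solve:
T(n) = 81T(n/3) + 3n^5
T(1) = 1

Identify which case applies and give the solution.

a=81, b=3, f(n)=3n^5. log_3(81) = 4. Since c=5 > 4 and the regularity condition holds (81(n/3)^5 = (81/3^5)n^5 with 81/3^5 < 1), Case 3 applies: T(n) = Θ(f(n)) = O(n^5).

Answer: O(n^5) - Case 3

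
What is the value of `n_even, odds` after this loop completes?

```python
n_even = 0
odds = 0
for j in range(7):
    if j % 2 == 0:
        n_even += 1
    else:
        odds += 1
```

Count evens and odds in range(7)
`n_even, odds` takes the values: (0, 0) → (1, 0) → (1, 1) → (2, 1) → (2, 2) → (3, 2) → (3, 3) → (4, 3)

Answer: 4, 3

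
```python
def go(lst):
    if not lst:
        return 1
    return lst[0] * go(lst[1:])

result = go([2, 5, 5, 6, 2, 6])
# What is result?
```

Product over [2, 5, 5, 6, 2, 6] = 2 * 5 * 5 * 6 * 2 * 6 = 3600

Answer: 3600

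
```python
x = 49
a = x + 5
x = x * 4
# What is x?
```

Trace:
`x = 49` → x = 49
`a = x + 5` → a = 54
`x = x * 4` → x = 196
So x = 196

Answer: 196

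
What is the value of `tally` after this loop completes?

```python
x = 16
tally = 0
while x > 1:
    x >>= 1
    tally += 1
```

Count right shifts until 1
`tally` takes the values: 0 → 1 → 2 → 3 → 4

Answer: 4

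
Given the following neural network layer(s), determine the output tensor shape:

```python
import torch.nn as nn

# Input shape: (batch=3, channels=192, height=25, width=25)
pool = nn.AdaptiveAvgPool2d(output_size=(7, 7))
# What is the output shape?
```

Input: (3, 192, 25, 25) -> Output: (3, 192, 7, 7)

Answer: (3, 192, 7, 7)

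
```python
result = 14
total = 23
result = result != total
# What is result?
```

Trace:
`result = 14` → result = 14
`total = 23` → total = 23
`result = result != total` → result = True
So result = True

Answer: True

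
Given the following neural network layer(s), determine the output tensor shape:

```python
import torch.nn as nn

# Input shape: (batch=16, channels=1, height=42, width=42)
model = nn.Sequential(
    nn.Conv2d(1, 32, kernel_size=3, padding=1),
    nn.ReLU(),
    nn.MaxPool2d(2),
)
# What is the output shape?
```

Input: (16, 1, 42, 42) -> after Conv2d: (16, 32, 42, 42) -> after ReLU: (16, 32, 42, 42) -> Output: (16, 32, 21, 21)

Answer: (16, 32, 21, 21)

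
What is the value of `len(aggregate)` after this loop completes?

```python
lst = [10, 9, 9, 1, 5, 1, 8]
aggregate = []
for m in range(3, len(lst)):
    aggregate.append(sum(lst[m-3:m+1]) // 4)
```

Number of 4-element averages
`aggregate` takes the values: [] → [7] → [7, 6] → [7, 6, 4] → [7, 6, 4, 3]
So `len(aggregate)` = 4

Answer: 4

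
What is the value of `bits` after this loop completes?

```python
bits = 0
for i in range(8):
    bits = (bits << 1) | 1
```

Build 8 consecutive 1-bits: 0b11111111
`bits` takes the values: 0 → 1 → 3 → 7 → 15 → 31 → 63 → 127 → 255

Answer: 255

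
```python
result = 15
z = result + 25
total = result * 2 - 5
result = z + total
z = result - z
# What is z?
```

Trace:
`result = 15` → result = 15
`z = result + 25` → z = 40
`total = result * 2 - 5` → total = 25
`result = z + total` → result = 65
`z = result - z` → z = 25
So z = 25

Answer: 25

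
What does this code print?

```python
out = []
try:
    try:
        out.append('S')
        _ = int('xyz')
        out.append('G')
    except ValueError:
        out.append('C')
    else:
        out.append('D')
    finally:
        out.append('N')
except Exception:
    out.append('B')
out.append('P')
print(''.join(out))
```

Execution trace: 'S' (inner try body) → 'C' (inner except ValueError) → 'N' (inner finally) → 'P' (after the try/except). Output: SCNP

Answer: SCNP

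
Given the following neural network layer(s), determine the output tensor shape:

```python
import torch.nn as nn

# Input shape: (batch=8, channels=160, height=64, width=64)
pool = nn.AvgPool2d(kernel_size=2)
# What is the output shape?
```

Input: (8, 160, 64, 64) -> Output: (8, 160, 32, 32)

Answer: (8, 160, 32, 32)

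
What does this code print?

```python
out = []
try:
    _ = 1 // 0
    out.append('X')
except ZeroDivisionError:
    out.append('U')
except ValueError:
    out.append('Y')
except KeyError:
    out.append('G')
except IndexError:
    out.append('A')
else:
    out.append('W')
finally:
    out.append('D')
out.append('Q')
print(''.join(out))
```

Execution trace: 'U' (except ZeroDivisionError) → 'D' (finally) → 'Q' (after the try/except). Output: UDQ

Answer: UDQ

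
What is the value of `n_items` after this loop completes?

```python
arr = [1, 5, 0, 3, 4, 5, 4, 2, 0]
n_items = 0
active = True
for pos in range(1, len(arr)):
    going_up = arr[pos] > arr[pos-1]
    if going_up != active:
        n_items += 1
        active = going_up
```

Count direction changes in [1, 5, 0, 3, 4, 5, 4, 2, 0]
`n_items` takes the values: 0 → 1 → 2 → 3

Answer: 3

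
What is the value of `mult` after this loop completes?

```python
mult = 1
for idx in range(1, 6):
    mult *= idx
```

5! = 120
`mult` takes the values: 1 → 2 → 6 → 24 → 120

Answer: 120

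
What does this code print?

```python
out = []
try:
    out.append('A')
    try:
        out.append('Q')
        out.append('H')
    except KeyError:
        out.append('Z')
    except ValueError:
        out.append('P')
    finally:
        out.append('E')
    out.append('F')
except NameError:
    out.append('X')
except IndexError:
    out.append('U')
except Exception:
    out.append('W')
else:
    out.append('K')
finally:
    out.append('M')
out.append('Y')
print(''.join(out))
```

Execution trace: 'A' (try body) → 'Q' (inner try body) → 'H' (inner try body, no exception) → 'E' (inner finally) → 'F' (try body, no exception) → 'K' (else) → 'M' (finally) → 'Y' (after the try/except). Output: AQHEFKMY

Answer: AQHEFKMY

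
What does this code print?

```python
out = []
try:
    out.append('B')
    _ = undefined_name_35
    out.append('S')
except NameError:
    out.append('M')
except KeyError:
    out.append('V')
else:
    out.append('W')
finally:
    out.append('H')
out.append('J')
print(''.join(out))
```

Execution trace: 'B' (try body) → 'M' (except NameError) → 'H' (finally) → 'J' (after the try/except). Output: BMHJ

Answer: BMHJ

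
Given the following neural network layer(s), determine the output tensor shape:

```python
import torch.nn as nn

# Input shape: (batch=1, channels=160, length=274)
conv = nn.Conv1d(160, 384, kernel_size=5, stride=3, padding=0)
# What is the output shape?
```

Input: (1, 160, 274) -> Output: (1, 384, 90)

Answer: (1, 384, 90)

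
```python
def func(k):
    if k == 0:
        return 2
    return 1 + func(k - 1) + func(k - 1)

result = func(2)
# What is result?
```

func(k) = 1 + 2·func(k-1), func(0)=2. Closed form: (2+1)·2^2 - 1 = 11.

Answer: 11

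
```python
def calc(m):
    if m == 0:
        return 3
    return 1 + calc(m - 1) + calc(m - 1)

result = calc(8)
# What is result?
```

calc(m) = 1 + 2·calc(m-1), calc(0)=3. Closed form: (3+1)·2^8 - 1 = 1023.

Answer: 1023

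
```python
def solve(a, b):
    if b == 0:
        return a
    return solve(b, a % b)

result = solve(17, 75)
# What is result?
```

solve(17, 75) -> solve(75, 17) -> solve(17, 7) -> solve(7, 3) -> solve(3, 1) -> solve(1, 0) -> 1

Answer: 1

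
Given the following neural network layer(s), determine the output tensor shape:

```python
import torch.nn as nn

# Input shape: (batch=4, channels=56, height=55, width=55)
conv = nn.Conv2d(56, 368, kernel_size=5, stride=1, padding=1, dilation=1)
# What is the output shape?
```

Input: (4, 56, 55, 55) -> Output: (4, 368, 53, 53)

Answer: (4, 368, 53, 53)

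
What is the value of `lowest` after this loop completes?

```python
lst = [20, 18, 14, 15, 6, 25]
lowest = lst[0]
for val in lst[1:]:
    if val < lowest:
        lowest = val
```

Minimum of [20, 18, 14, 15, 6, 25]
`lowest` takes the values: 20 → 18 → 14 → 6

Answer: 6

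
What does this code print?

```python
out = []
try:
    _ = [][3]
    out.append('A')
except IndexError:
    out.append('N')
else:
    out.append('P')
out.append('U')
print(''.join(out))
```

Execution trace: 'N' (except IndexError) → 'U' (after the try/except). Output: NU

Answer: NU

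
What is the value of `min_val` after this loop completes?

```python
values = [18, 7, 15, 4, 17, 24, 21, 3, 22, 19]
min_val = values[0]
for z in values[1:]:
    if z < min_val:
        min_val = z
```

Minimum of [18, 7, 15, 4, 17, 24, 21, 3, 22, 19]
`min_val` takes the values: 18 → 7 → 4 → 3

Answer: 3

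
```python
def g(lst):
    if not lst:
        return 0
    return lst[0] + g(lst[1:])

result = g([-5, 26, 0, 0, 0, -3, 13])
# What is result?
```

(-5) + 26 + 0 + 0 + 0 + (-3) + 13 + 0 = 31

Answer: 31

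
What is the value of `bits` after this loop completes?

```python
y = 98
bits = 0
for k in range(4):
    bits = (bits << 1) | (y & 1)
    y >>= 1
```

Reverse lowest 4 bits of 98
`bits` takes the values: 0 → 1 → 2 → 4

Answer: 4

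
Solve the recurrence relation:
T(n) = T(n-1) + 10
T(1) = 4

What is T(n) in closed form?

Unrolling: T(n) = T(1) + 10·(n-1) = 4 + 10(n-1) = 10n - 6.

Answer: T(n) = 10n - 6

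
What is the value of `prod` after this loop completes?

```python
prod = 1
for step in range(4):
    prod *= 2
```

2^4 = 16
`prod` takes the values: 1 → 2 → 4 → 8 → 16

Answer: 16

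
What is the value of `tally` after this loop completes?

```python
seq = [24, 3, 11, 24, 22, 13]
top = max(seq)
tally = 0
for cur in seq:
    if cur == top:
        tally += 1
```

Count of max value 24 in [24, 3, 11, 24, 22, 13]
`tally` takes the values: 0 → 1 → 2

Answer: 2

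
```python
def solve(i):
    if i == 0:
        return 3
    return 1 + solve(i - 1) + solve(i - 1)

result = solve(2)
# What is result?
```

solve(i) = 1 + 2·solve(i-1), solve(0)=3. Closed form: (3+1)·2^2 - 1 = 15.

Answer: 15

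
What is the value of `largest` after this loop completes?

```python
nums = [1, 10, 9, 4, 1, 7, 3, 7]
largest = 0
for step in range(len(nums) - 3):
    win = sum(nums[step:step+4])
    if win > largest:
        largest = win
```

Max sum of 4-element window in [1, 10, 9, 4, 1, 7, 3, 7]
`largest` takes the values: 0 → 24

Answer: 24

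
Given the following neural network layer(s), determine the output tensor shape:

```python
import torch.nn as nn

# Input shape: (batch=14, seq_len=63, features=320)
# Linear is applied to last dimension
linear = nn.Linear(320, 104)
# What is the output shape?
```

Input: (14, 63, 320) -> Output: (14, 63, 104)

Answer: (14, 63, 104)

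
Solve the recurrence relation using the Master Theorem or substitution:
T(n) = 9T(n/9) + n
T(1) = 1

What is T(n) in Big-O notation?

By Master Theorem: a=9, b=9, f(n)=n. Since log_9(9) = 1 and f(n) = Θ(n^1), Case 2 applies. T(n) = O(n log n).

Answer: O(n log n)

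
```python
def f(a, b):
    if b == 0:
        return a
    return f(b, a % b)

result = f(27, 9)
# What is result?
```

f(27, 9) -> f(9, 0) -> 9

Answer: 9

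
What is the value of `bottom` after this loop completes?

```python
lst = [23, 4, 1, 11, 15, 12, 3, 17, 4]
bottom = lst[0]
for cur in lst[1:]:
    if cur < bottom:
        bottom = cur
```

Minimum of [23, 4, 1, 11, 15, 12, 3, 17, 4]
`bottom` takes the values: 23 → 4 → 1

Answer: 1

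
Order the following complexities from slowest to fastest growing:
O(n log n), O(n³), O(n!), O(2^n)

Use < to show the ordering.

Ordered by growth rate: O(n log n) < O(n³) < O(2^n) < O(n!)

Answer: O(n log n) < O(n³) < O(2^n) < O(n!)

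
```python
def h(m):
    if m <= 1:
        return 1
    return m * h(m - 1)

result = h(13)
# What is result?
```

h(13) = 13 * 12 * 11 * 10 * 9 * 8 * 7 * 6 * 5 * 4 * 3 * 2 * 1 = 6227020800

Answer: 6227020800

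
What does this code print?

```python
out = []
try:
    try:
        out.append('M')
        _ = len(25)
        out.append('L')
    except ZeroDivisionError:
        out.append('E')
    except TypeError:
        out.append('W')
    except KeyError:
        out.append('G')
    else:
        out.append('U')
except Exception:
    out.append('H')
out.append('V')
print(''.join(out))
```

Execution trace: 'M' (inner try body) → 'W' (inner except TypeError) → 'V' (after the try/except). Output: MWV

Answer: MWV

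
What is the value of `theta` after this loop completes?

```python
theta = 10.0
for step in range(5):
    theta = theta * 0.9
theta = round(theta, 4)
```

Exponential decay: 10.0 * 0.9^5
`theta` takes the values: 10.0 → 9.0 → 8.1 → 7.29 → 6.561 → 5.9049

Answer: 5.9049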